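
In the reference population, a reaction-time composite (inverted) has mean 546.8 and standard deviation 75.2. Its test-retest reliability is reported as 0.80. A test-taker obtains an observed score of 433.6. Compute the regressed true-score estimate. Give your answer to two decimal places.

T̂ = ρX + (1 − ρ)μ
  = 0.80 × 433.6 + 0.20 × 546.8
  = 346.880 + 109.360
  = 456.240
  ≈ 456.24

456.24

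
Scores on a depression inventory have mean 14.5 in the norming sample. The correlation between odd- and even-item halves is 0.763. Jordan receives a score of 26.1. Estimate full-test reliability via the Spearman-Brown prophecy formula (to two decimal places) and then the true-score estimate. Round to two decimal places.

24.59

Spearman-Brown: ρ = 2r/(1 + r) = 2(0.763)/(1 + 0.763) = 1.5260/1.763 = 0.8656 → 0.87
Weight the observed score by reliability and the mean by (1 − reliability): T̂ = 0.87·26.1 + 0.13·14.5 = 22.707 + 1.885 = 24.592.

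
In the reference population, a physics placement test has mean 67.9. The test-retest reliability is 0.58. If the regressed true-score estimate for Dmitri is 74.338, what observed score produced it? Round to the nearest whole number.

79

T̂ = ρX + (1 − ρ)μ  ⇒  X = (T̂ − (1 − ρ)μ) / ρ
X = (74.338 − 0.42 × 67.9) / 0.58 = (74.338 − 28.518) / 0.58 = 45.820 / 0.58 = 79.00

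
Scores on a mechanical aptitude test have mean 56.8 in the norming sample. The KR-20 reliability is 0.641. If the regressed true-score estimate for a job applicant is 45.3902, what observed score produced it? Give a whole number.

39

T̂ = ρX + (1 − ρ)μ  ⇒  X = (T̂ − (1 − ρ)μ) / ρ
X = (45.3902 − 0.359 × 56.8) / 0.641 = (45.3902 − 20.3912) / 0.641 = 24.9990 / 0.641 = 39.00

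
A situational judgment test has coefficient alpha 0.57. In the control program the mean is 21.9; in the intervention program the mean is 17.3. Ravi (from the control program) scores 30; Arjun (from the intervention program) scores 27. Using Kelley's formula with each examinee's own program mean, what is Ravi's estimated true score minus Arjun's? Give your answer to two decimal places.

3.69

T̂_Ravi = 0.57(30) + 0.43(21.9) = 26.5170
T̂_Arjun = 0.57(27) + 0.43(17.3) = 22.8290
Difference = 26.5170 − 22.8290 = 3.6880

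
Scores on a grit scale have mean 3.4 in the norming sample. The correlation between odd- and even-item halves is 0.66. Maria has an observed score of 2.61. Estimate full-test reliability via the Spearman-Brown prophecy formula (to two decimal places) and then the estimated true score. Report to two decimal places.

Spearman-Brown: ρ = 2r/(1 + r) = 2(0.66)/(1 + 0.66) = 1.320/1.66 = 0.7952 → 0.80
T̂ = ρX + (1 − ρ)μ
  = 0.80 × 2.61 + 0.20 × 3.4
  = 2.0880 + 0.680
  = 2.768
  ≈ 2.77

2.77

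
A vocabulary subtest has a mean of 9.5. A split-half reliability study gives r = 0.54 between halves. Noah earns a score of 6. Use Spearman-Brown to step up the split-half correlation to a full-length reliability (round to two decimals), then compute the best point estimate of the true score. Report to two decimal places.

Spearman-Brown: ρ = 2r/(1 + r) = 2(0.54)/(1 + 0.54) = 1.080/1.54 = 0.7013 → 0.70
T̂ = ρX + (1 − ρ)μ
  = 0.70 × 6 + 0.30 × 9.5
  = 4.20 + 2.850
  = 7.050
  ≈ 7.05

7.05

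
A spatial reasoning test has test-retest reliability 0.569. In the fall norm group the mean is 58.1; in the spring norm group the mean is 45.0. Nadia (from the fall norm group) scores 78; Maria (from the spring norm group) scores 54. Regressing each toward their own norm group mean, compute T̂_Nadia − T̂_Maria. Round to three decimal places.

19.302

T̂_Nadia = 0.569(78) + 0.431(58.1) = 69.42310
T̂_Maria = 0.569(54) + 0.431(45.0) = 50.12100
Difference = 69.42310 − 50.12100 = 19.30210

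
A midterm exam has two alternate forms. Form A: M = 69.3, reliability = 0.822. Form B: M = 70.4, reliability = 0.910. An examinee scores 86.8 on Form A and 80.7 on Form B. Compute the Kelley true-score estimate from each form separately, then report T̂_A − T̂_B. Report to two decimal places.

3.91

T̂_A = 0.822(86.8) + 0.178(69.3) = 83.6850
T̂_B = 0.910(80.7) + 0.090(70.4) = 79.7730
T̂_A − T̂_B = 3.9120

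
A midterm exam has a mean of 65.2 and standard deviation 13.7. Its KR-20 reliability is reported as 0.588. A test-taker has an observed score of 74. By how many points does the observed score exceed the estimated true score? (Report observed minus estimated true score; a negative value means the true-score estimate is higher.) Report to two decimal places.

3.63

T̂ = ρX + (1 − ρ)μ
  = 0.588 × 74 + 0.412 × 65.2
  = 43.512 + 26.8624
  = 70.3744
  ≈ 70.374
X − T̂ = 74 − 70.374 = 3.626 → 3.63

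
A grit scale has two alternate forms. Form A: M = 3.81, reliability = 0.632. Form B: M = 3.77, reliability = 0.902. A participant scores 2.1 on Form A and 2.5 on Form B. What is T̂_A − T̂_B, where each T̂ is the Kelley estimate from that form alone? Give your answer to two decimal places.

0.10

T̂_A = 0.632(2.1) + 0.368(3.81) = 2.7293
T̂_B = 0.902(2.5) + 0.098(3.77) = 2.6245
T̂_A − T̂_B = 0.1048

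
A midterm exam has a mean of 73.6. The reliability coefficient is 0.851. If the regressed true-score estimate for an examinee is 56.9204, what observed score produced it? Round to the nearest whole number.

54

T̂ = ρX + (1 − ρ)μ  ⇒  X = (T̂ − (1 − ρ)μ) / ρ
X = (56.9204 − 0.149 × 73.6) / 0.851 = (56.9204 − 10.9664) / 0.851 = 45.9540 / 0.851 = 54.00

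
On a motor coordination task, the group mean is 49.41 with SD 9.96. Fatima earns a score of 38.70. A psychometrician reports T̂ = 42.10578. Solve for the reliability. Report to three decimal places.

0.682

T̂ = ρX + (1 − ρ)μ  ⇒  T̂ − μ = ρ(X − μ)
ρ = (T̂ − μ)/(X − μ) = (42.10578 − 49.41) / (38.70 − 49.41) = -7.30422 / -10.71 = 0.68200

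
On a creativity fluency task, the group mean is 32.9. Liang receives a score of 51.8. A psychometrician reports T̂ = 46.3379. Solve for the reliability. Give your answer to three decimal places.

T̂ = ρX + (1 − ρ)μ  ⇒  T̂ − μ = ρ(X − μ)
ρ = (T̂ − μ)/(X − μ) = (46.3379 − 32.9) / (51.8 − 32.9) = 13.4379 / 18.9 = 0.71100

0.711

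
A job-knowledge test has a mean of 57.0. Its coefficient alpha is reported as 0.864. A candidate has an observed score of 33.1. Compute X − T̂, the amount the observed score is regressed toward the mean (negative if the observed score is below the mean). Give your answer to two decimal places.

-3.25

T̂ = 0.864(33.1) + 0.136(57.0) = 28.5984 + 7.7520 = 36.3504 → 36.350
X − T̂ = 33.1 − 36.350 = -3.250 → -3.25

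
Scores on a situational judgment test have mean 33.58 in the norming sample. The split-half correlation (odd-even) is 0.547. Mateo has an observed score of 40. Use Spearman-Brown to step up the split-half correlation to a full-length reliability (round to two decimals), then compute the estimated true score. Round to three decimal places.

38.138

Spearman-Brown: ρ = 2r/(1 + r) = 2(0.547)/(1 + 0.547) = 1.0940/1.547 = 0.7072 → 0.71
T̂ = 0.71(40) + 0.29(33.58) = 28.40 + 9.7382 = 38.1382 → 38.138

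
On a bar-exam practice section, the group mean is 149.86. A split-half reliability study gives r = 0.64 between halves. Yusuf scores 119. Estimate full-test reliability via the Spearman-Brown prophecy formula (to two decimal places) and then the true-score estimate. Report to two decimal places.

Spearman-Brown: ρ = 2r/(1 + r) = 2(0.64)/(1 + 0.64) = 1.280/1.64 = 0.7805 → 0.78
Weight the observed score by reliability and the mean by (1 − reliability): T̂ = 0.78·119 + 0.22·149.86 = 92.82 + 32.9692 = 125.789.

125.79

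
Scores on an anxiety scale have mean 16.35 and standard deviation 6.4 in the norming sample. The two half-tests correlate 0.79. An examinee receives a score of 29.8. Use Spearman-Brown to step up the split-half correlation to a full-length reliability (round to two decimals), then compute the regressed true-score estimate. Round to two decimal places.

Spearman-Brown: ρ = 2r/(1 + r) = 2(0.79)/(1 + 0.79) = 1.580/1.79 = 0.8827 → 0.88
T̂ = 0.88(29.8) + 0.12(16.35) = 26.224 + 1.9620 = 28.186 → 28.19

28.19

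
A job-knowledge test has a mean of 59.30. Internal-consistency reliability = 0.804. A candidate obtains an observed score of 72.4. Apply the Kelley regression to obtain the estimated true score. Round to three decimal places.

69.832

Kelley's formula gives T̂ = 0.804·72.4 + 0.196·59.30 = 58.2096 + 11.62280 = 69.8324.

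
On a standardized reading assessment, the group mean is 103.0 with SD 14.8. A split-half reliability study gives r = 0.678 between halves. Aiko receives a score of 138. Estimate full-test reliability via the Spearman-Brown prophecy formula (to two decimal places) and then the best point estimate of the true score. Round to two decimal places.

Spearman-Brown: ρ = 2r/(1 + r) = 2(0.678)/(1 + 0.678) = 1.3560/1.678 = 0.8081 → 0.81
T̂ = 0.81(138) + 0.19(103.0) = 111.78 + 19.570 = 131.350 → 131.35

131.35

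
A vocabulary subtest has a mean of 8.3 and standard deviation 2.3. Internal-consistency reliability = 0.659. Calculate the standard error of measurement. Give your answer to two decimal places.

1.34

SEM = SD · √(1 − ρ) = 2.3 × √0.341 = 2.3 × 0.5840 = 1.343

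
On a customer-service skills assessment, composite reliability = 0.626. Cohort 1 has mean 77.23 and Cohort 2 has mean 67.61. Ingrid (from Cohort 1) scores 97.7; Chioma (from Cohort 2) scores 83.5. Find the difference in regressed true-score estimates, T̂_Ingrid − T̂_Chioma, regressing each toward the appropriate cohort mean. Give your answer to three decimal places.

T̂_Ingrid = 0.626(97.7) + 0.374(77.23) = 90.04422
T̂_Chioma = 0.626(83.5) + 0.374(67.61) = 77.55714
Difference = 90.04422 − 77.55714 = 12.48708

12.487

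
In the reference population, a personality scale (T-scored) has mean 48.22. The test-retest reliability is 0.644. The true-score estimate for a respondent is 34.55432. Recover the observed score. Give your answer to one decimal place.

27.0

T̂ = ρX + (1 − ρ)μ  ⇒  X = (T̂ − (1 − ρ)μ) / ρ
X = (34.55432 − 0.356 × 48.22) / 0.644 = (34.55432 − 17.16632) / 0.644 = 17.38800 / 0.644 = 27.000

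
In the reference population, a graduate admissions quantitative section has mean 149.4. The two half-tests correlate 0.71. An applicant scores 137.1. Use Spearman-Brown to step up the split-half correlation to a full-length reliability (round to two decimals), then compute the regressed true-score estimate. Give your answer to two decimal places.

Spearman-Brown: ρ = 2r/(1 + r) = 2(0.71)/(1 + 0.71) = 1.420/1.71 = 0.8304 → 0.83
T̂ = 0.83(137.1) + 0.17(149.4) = 113.793 + 25.398 = 139.191 → 139.19

139.19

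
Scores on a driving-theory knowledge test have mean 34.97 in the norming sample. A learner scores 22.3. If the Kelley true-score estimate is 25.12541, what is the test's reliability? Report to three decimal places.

T̂ = ρX + (1 − ρ)μ  ⇒  T̂ − μ = ρ(X − μ)
ρ = (T̂ − μ)/(X − μ) = (25.12541 − 34.97) / (22.3 − 34.97) = -9.84459 / -12.67 = 0.77700

0.777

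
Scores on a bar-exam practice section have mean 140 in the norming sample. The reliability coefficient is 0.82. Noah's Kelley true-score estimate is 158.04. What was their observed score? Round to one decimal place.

T̂ = ρX + (1 − ρ)μ  ⇒  X = (T̂ − (1 − ρ)μ) / ρ
X = (158.04 − 0.18 × 140) / 0.82 = (158.04 − 25.20) / 0.82 = 132.84 / 0.82 = 162.000

162.0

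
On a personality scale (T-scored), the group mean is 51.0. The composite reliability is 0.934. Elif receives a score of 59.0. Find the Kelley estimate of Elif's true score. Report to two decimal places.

58.47

Kelley's formula gives T̂ = 0.934·59.0 + 0.066·51.0 = 55.1060 + 3.3660 = 58.472.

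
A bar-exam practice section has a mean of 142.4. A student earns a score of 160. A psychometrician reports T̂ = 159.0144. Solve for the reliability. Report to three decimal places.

T̂ = ρX + (1 − ρ)μ  ⇒  T̂ − μ = ρ(X − μ)
ρ = (T̂ − μ)/(X − μ) = (159.0144 − 142.4) / (160 − 142.4) = 16.6144 / 17.6 = 0.94400

0.944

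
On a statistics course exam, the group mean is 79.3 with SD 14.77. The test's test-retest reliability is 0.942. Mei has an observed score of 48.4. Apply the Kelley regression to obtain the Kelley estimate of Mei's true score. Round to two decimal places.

50.19

T̂ = 0.942(48.4) + 0.058(79.3) = 45.5928 + 4.5994 = 50.192 → 50.19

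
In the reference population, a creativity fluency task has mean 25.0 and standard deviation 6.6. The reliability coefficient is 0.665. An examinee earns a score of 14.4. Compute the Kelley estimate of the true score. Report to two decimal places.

T̂ = 0.665(14.4) + 0.335(25.0) = 9.5760 + 8.3750 = 17.951 → 17.95

17.95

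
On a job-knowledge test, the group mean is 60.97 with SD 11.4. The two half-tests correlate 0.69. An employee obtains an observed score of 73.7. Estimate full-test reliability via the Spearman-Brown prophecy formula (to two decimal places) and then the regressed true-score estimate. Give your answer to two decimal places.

71.41

Spearman-Brown: ρ = 2r/(1 + r) = 2(0.69)/(1 + 0.69) = 1.380/1.69 = 0.8166 → 0.82
T̂ = 0.82(73.7) + 0.18(60.97) = 60.434 + 10.9746 = 71.409 → 71.41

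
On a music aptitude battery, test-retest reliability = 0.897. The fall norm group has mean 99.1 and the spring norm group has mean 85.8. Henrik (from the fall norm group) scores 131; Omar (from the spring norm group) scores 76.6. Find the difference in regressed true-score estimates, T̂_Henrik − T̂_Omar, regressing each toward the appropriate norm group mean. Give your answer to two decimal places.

50.17

T̂_Henrik = 0.897(131) + 0.103(99.1) = 127.7143
T̂_Omar = 0.897(76.6) + 0.103(85.8) = 77.5476
Difference = 127.7143 − 77.5476 = 50.1667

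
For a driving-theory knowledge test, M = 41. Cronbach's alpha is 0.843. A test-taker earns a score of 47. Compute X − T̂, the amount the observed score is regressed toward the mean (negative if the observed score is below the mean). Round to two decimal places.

0.94

T̂ = ρX + (1 − ρ)μ
  = 0.843 × 47 + 0.157 × 41
  = 39.621 + 6.437
  = 46.0580
  ≈ 46.058
X − T̂ = 47 − 46.058 = 0.942 → 0.94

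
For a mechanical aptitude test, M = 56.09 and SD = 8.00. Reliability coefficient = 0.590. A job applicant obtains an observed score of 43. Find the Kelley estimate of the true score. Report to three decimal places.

48.367

T̂ = 0.590(43) + 0.410(56.09) = 25.370 + 22.99690 = 48.3669 → 48.367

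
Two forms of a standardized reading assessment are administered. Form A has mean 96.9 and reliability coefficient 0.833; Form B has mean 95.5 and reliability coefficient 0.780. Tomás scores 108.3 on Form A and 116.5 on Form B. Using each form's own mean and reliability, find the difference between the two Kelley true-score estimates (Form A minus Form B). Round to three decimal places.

-5.484

T̂_A = 0.833(108.3) + 0.167(96.9) = 106.39620
T̂_B = 0.780(116.5) + 0.220(95.5) = 111.88000
T̂_A − T̂_B = -5.48380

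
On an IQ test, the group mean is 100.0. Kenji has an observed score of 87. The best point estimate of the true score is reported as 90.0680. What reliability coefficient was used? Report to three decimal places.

T̂ = ρX + (1 − ρ)μ  ⇒  T̂ − μ = ρ(X − μ)
ρ = (T̂ − μ)/(X − μ) = (90.0680 − 100.0) / (87 − 100.0) = -9.9320 / -13.0 = 0.76400

0.764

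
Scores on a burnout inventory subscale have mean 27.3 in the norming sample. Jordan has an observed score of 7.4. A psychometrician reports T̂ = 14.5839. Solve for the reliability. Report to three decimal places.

T̂ = ρX + (1 − ρ)μ  ⇒  T̂ − μ = ρ(X − μ)
ρ = (T̂ − μ)/(X − μ) = (14.5839 − 27.3) / (7.4 − 27.3) = -12.7161 / -19.9 = 0.63900

0.639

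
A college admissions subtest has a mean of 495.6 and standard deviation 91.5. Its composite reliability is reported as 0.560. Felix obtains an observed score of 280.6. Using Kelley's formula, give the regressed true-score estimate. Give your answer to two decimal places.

375.20

Regress the observed score toward the mean by the unreliability: T̂ = 0.560·280.6 + 0.440·495.6 = 157.1360 + 218.0640 = 375.200.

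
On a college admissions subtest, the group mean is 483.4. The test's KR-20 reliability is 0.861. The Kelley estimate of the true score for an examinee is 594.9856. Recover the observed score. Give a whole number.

613

T̂ = ρX + (1 − ρ)μ  ⇒  X = (T̂ − (1 − ρ)μ) / ρ
X = (594.9856 − 0.139 × 483.4) / 0.861 = (594.9856 − 67.1926) / 0.861 = 527.7930 / 0.861 = 613.00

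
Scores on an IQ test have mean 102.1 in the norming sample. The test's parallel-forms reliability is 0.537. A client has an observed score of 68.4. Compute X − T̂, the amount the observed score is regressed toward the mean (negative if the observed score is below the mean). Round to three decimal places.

Kelley's formula gives T̂ = 0.537·68.4 + 0.463·102.1 = 36.7308 + 47.2723 = 84.00310.
X − T̂ = 68.4 − 84.0031 = -15.6031 → -15.603

-15.603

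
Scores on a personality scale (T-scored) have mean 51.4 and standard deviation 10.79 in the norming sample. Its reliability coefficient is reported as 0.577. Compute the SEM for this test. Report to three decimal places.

SEM = SD · √(1 − ρ) = 10.79 × √0.423 = 10.79 × 0.6504 = 7.0176

7.018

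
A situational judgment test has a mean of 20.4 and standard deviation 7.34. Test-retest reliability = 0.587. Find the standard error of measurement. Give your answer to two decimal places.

4.72

SEM = SD · √(1 − ρ) = 7.34 × √0.413 = 7.34 × 0.6427 = 4.717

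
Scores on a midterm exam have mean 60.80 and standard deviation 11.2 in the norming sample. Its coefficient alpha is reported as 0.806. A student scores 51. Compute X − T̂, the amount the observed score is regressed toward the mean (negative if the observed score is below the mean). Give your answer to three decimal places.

T̂ = 0.806(51) + 0.194(60.80) = 41.106 + 11.79520 = 52.90120 → 52.9012
X − T̂ = 51 − 52.9012 = -1.9012 → -1.901

-1.901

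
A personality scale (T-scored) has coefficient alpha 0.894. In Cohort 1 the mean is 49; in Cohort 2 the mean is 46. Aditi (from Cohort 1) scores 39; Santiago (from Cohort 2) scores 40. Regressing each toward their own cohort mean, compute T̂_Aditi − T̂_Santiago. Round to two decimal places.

T̂_Aditi = 0.894(39) + 0.106(49) = 40.0600
T̂_Santiago = 0.894(40) + 0.106(46) = 40.6360
Difference = 40.0600 − 40.6360 = -0.5760

-0.58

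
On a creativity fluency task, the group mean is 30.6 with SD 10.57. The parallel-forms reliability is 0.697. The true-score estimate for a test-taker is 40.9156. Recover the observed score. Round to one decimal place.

T̂ = ρX + (1 − ρ)μ  ⇒  X = (T̂ − (1 − ρ)μ) / ρ
X = (40.9156 − 0.303 × 30.6) / 0.697 = (40.9156 − 9.2718) / 0.697 = 31.6438 / 0.697 = 45.400

45.4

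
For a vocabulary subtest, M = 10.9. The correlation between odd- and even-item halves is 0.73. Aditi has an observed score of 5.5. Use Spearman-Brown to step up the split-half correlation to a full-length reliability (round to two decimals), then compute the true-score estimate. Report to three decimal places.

6.364

Spearman-Brown: ρ = 2r/(1 + r) = 2(0.73)/(1 + 0.73) = 1.460/1.73 = 0.8439 → 0.84
T̂ = ρX + (1 − ρ)μ
  = 0.84 × 5.5 + 0.16 × 10.9
  = 4.620 + 1.744
  = 6.3640
  ≈ 6.364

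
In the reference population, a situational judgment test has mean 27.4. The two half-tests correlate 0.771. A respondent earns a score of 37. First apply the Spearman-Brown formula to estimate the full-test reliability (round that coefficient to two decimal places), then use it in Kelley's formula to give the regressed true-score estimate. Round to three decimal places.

35.752

Spearman-Brown: ρ = 2r/(1 + r) = 2(0.771)/(1 + 0.771) = 1.5420/1.771 = 0.8707 → 0.87
T̂ = 0.87(37) + 0.13(27.4) = 32.19 + 3.562 = 35.7520 → 35.752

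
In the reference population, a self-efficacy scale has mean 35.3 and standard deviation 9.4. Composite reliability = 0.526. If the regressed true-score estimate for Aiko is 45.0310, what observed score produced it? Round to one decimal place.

T̂ = ρX + (1 − ρ)μ  ⇒  X = (T̂ − (1 − ρ)μ) / ρ
X = (45.0310 − 0.474 × 35.3) / 0.526 = (45.0310 − 16.7322) / 0.526 = 28.2988 / 0.526 = 53.800

53.8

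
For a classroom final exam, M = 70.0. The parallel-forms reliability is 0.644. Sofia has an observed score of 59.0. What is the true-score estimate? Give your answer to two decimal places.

62.92

Regress the observed score toward the mean by the unreliability: T̂ = 0.644·59.0 + 0.356·70.0 = 37.9960 + 24.9200 = 62.916.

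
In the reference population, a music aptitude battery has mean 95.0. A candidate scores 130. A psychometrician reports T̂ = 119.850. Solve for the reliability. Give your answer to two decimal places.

T̂ = ρX + (1 − ρ)μ  ⇒  T̂ − μ = ρ(X − μ)
ρ = (T̂ − μ)/(X − μ) = (119.850 − 95.0) / (130 − 95.0) = 24.850 / 35.0 = 0.7100

0.71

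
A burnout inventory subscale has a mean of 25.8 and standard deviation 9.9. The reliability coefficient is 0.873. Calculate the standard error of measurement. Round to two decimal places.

3.53

SEM = SD · √(1 − ρ) = 9.9 × √0.127 = 9.9 × 0.3564 = 3.528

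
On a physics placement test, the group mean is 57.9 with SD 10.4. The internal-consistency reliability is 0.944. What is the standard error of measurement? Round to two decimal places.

2.46

SEM = SD · √(1 − ρ) = 10.4 × √0.056 = 10.4 × 0.2366 = 2.461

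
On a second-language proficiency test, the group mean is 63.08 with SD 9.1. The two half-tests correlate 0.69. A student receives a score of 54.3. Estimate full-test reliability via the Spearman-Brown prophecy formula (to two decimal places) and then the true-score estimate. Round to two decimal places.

55.88

Spearman-Brown: ρ = 2r/(1 + r) = 2(0.69)/(1 + 0.69) = 1.380/1.69 = 0.8166 → 0.82
Weight the observed score by reliability and the mean by (1 − reliability): T̂ = 0.82·54.3 + 0.18·63.08 = 44.526 + 11.3544 = 55.880.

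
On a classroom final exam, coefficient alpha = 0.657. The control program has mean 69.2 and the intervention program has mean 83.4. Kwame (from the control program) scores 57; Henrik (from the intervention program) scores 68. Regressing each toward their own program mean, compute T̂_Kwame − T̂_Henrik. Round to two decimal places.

-12.10

T̂_Kwame = 0.657(57) + 0.343(69.2) = 61.1846
T̂_Henrik = 0.657(68) + 0.343(83.4) = 73.2822
Difference = 61.1846 − 73.2822 = -12.0976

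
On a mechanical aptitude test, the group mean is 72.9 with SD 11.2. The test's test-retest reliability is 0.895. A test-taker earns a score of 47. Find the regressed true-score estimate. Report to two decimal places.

T̂ = 0.895(47) + 0.105(72.9) = 42.065 + 7.6545 = 49.719 → 49.72

49.72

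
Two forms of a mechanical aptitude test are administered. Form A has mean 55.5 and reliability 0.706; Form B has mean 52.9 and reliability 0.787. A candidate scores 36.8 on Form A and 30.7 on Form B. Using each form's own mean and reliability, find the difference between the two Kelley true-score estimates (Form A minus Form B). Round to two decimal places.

T̂_A = 0.706(36.8) + 0.294(55.5) = 42.2978
T̂_B = 0.787(30.7) + 0.213(52.9) = 35.4286
T̂_A − T̂_B = 6.8692

6.87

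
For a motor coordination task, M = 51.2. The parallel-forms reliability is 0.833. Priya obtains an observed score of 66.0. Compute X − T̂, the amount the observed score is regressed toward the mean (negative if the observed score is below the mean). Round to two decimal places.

T̂ = ρX + (1 − ρ)μ
  = 0.833 × 66.0 + 0.167 × 51.2
  = 54.9780 + 8.5504
  = 63.5284
  ≈ 63.528
X − T̂ = 66.0 − 63.528 = 2.472 → 2.47

2.47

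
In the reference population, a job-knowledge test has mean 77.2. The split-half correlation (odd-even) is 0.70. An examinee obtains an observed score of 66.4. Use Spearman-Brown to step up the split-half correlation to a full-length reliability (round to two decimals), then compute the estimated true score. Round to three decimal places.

Spearman-Brown: ρ = 2r/(1 + r) = 2(0.70)/(1 + 0.70) = 1.400/1.70 = 0.8235 → 0.82
T̂ = 0.82(66.4) + 0.18(77.2) = 54.448 + 13.896 = 68.3440 → 68.344

68.344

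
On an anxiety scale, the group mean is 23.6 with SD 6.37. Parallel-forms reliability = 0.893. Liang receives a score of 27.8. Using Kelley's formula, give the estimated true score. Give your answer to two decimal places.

27.35

T̂ = 0.893(27.8) + 0.107(23.6) = 24.8254 + 2.5252 = 27.351 → 27.35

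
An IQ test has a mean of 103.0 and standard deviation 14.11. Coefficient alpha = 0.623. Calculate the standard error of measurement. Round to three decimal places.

8.664

SEM = SD · √(1 − ρ) = 14.11 × √0.377 = 14.11 × 0.6140 = 8.6636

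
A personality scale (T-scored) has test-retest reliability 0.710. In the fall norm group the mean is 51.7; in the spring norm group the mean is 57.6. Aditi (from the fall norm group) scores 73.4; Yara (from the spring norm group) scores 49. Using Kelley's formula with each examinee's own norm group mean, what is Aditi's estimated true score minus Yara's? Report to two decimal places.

T̂_Aditi = 0.710(73.4) + 0.290(51.7) = 67.1070
T̂_Yara = 0.710(49) + 0.290(57.6) = 51.4940
Difference = 67.1070 − 51.4940 = 15.6130

15.61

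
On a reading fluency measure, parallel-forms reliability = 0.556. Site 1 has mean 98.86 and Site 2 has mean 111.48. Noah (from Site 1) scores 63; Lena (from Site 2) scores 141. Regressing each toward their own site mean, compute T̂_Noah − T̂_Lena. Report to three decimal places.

T̂_Noah = 0.556(63) + 0.444(98.86) = 78.92184
T̂_Lena = 0.556(141) + 0.444(111.48) = 127.89312
Difference = 78.92184 − 127.89312 = -48.97128

-48.971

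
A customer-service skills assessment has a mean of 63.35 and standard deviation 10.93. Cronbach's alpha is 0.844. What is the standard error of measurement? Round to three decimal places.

4.317

SEM = SD · √(1 − ρ) = 10.93 × √0.156 = 10.93 × 0.3950 = 4.3170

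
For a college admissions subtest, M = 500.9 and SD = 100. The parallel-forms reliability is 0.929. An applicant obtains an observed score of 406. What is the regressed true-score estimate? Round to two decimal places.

Regress the observed score toward the mean by the unreliability: T̂ = 0.929·406 + 0.071·500.9 = 377.174 + 35.5639 = 412.738.

412.74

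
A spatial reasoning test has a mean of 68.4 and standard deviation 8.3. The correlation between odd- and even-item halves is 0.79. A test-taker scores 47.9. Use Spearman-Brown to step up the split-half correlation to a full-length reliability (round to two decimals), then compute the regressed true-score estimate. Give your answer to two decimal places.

Spearman-Brown: ρ = 2r/(1 + r) = 2(0.79)/(1 + 0.79) = 1.580/1.79 = 0.8827 → 0.88
T̂ = 0.88(47.9) + 0.12(68.4) = 42.152 + 8.208 = 50.360 → 50.36

50.36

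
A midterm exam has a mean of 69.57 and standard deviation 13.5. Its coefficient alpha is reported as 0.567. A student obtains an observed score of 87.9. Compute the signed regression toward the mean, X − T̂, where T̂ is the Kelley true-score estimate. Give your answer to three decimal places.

T̂ = ρX + (1 − ρ)μ
  = 0.567 × 87.9 + 0.433 × 69.57
  = 49.8393 + 30.12381
  = 79.96311
  ≈ 79.9631
X − T̂ = 87.9 − 79.9631 = 7.9369 → 7.937

7.937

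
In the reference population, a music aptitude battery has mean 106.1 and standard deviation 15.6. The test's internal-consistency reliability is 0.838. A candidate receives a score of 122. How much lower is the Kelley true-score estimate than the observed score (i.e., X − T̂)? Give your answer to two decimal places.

T̂ = ρX + (1 − ρ)μ
  = 0.838 × 122 + 0.162 × 106.1
  = 102.236 + 17.1882
  = 119.4242
  ≈ 119.424
X − T̂ = 122 − 119.424 = 2.576 → 2.58

2.58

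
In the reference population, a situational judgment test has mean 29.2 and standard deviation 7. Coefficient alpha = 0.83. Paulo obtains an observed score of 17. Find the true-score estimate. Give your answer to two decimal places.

19.07

Kelley's formula gives T̂ = 0.83·17 + 0.17·29.2 = 14.11 + 4.964 = 19.074.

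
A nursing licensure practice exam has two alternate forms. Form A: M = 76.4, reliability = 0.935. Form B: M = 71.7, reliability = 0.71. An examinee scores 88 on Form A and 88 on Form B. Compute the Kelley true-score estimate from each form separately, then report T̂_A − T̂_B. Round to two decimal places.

3.97

T̂_A = 0.935(88) + 0.065(76.4) = 87.2460
T̂_B = 0.71(88) + 0.29(71.7) = 83.2730
T̂_A − T̂_B = 3.9730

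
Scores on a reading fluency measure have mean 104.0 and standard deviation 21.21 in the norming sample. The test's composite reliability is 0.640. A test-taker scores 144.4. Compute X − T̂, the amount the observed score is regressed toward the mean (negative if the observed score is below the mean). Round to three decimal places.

14.544

T̂ = 0.640(144.4) + 0.360(104.0) = 92.4160 + 37.4400 = 129.85600 → 129.8560
X − T̂ = 144.4 − 129.8560 = 14.5440 → 14.544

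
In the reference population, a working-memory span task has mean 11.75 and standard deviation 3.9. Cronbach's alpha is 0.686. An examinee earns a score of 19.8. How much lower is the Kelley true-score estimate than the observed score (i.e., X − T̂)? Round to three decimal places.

T̂ = ρX + (1 − ρ)μ
  = 0.686 × 19.8 + 0.314 × 11.75
  = 13.5828 + 3.68950
  = 17.27230
  ≈ 17.2723
X − T̂ = 19.8 − 17.2723 = 2.5277 → 2.528

2.528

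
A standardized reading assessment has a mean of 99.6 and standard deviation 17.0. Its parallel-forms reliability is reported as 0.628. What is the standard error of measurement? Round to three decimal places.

SEM = SD · √(1 − ρ) = 17.0 × √0.372 = 17.0 × 0.6099 = 10.3686

10.369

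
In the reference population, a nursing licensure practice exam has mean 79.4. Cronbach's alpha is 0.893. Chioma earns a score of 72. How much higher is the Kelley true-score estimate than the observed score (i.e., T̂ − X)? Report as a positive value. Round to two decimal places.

0.79

Weight the observed score by reliability and the mean by (1 − reliability): T̂ = 0.893·72 + 0.107·79.4 = 64.296 + 8.4958 = 72.7918.
T̂ − X = 72.792 − 72 = 0.792 → 0.79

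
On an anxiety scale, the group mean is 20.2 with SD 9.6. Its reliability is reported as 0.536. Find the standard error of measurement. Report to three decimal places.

6.539

SEM = SD · √(1 − ρ) = 9.6 × √0.464 = 9.6 × 0.6812 = 6.5393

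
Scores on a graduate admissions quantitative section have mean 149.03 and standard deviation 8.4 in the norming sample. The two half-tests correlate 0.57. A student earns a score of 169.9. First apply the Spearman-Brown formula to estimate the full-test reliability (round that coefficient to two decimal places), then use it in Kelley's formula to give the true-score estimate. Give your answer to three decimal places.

Spearman-Brown: ρ = 2r/(1 + r) = 2(0.57)/(1 + 0.57) = 1.140/1.57 = 0.7261 → 0.73
T̂ = 0.73(169.9) + 0.27(149.03) = 124.027 + 40.2381 = 164.2651 → 164.265

164.265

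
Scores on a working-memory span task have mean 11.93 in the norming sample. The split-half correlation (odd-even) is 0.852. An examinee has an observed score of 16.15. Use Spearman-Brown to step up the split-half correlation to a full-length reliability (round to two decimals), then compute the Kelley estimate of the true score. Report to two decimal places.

15.81

Spearman-Brown: ρ = 2r/(1 + r) = 2(0.852)/(1 + 0.852) = 1.7040/1.852 = 0.9201 → 0.92
T̂ = 0.92(16.15) + 0.08(11.93) = 14.8580 + 0.9544 = 15.812 → 15.81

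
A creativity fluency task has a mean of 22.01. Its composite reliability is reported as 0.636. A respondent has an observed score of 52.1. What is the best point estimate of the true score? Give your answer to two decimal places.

41.15

T̂ = 0.636(52.1) + 0.364(22.01) = 33.1356 + 8.01164 = 41.147 → 41.15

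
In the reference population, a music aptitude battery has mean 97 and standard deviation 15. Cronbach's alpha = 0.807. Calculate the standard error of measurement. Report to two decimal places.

SEM = SD · √(1 − ρ) = 15 × √0.193 = 15 × 0.4393 = 6.590

6.59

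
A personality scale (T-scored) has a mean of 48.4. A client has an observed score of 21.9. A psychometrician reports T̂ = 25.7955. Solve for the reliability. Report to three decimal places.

T̂ = ρX + (1 − ρ)μ  ⇒  T̂ − μ = ρ(X − μ)
ρ = (T̂ − μ)/(X − μ) = (25.7955 − 48.4) / (21.9 − 48.4) = -22.6045 / -26.5 = 0.85300

0.853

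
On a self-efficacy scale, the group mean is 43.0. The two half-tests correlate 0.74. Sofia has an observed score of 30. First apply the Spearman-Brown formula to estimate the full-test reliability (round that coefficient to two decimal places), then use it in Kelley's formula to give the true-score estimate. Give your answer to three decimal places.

Spearman-Brown: ρ = 2r/(1 + r) = 2(0.74)/(1 + 0.74) = 1.480/1.74 = 0.8506 → 0.85
T̂ = ρX + (1 − ρ)μ
  = 0.85 × 30 + 0.15 × 43.0
  = 25.50 + 6.450
  = 31.9500
  ≈ 31.950

31.950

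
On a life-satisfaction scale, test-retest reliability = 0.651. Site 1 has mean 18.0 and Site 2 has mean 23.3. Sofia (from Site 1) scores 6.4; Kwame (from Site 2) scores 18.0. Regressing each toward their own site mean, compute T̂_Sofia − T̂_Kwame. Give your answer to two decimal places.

T̂_Sofia = 0.651(6.4) + 0.349(18.0) = 10.4484
T̂_Kwame = 0.651(18.0) + 0.349(23.3) = 19.8497
Difference = 10.4484 − 19.8497 = -9.4013

-9.40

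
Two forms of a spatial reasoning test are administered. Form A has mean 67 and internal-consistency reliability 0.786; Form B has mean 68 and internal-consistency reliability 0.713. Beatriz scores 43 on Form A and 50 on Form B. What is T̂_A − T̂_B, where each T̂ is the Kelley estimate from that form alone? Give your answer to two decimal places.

T̂_A = 0.786(43) + 0.214(67) = 48.1360
T̂_B = 0.713(50) + 0.287(68) = 55.1660
T̂_A − T̂_B = -7.0300

-7.03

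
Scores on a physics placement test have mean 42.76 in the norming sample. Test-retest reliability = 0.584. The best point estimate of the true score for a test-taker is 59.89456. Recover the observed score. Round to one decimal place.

T̂ = ρX + (1 − ρ)μ  ⇒  X = (T̂ − (1 − ρ)μ) / ρ
X = (59.89456 − 0.416 × 42.76) / 0.584 = (59.89456 − 17.78816) / 0.584 = 42.10640 / 0.584 = 72.100

72.1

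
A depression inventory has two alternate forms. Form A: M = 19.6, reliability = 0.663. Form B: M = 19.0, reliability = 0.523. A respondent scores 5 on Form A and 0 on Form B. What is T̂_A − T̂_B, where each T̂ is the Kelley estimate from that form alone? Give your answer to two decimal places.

0.86

T̂_A = 0.663(5) + 0.337(19.6) = 9.9202
T̂_B = 0.523(0) + 0.477(19.0) = 9.0630
T̂_A − T̂_B = 0.8572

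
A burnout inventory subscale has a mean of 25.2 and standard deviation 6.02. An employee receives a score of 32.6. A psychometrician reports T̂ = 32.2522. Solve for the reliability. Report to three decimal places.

T̂ = ρX + (1 − ρ)μ  ⇒  T̂ − μ = ρ(X − μ)
ρ = (T̂ − μ)/(X − μ) = (32.2522 − 25.2) / (32.6 − 25.2) = 7.0522 / 7.4 = 0.95300

0.953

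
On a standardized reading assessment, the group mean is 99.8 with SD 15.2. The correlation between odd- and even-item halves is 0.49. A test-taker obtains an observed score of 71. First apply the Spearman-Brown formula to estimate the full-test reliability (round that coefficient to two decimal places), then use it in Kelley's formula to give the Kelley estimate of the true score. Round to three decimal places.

80.792

Spearman-Brown: ρ = 2r/(1 + r) = 2(0.49)/(1 + 0.49) = 0.980/1.49 = 0.6577 → 0.66
Regress the observed score toward the mean by the unreliability: T̂ = 0.66·71 + 0.34·99.8 = 46.86 + 33.932 = 80.7920.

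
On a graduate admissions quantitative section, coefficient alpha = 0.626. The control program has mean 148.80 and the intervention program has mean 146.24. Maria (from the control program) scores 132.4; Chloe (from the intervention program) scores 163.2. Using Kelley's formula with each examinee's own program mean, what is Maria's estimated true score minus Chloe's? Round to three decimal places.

-18.323

T̂_Maria = 0.626(132.4) + 0.374(148.80) = 138.53360
T̂_Chloe = 0.626(163.2) + 0.374(146.24) = 156.85696
Difference = 138.53360 − 156.85696 = -18.32336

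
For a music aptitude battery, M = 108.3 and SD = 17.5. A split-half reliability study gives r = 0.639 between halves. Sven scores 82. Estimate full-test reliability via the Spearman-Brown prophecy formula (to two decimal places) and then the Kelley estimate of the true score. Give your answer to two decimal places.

Spearman-Brown: ρ = 2r/(1 + r) = 2(0.639)/(1 + 0.639) = 1.2780/1.639 = 0.7797 → 0.78
T̂ = ρX + (1 − ρ)μ
  = 0.78 × 82 + 0.22 × 108.3
  = 63.96 + 23.826
  = 87.786
  ≈ 87.79

87.79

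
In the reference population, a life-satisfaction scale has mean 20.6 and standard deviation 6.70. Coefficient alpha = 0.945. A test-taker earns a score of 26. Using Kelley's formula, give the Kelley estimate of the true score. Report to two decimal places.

T̂ = 0.945(26) + 0.055(20.6) = 24.570 + 1.1330 = 25.703 → 25.70

25.70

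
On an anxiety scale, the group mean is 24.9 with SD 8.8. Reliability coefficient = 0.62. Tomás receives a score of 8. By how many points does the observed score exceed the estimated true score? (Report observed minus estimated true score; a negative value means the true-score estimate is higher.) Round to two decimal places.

Kelley's formula gives T̂ = 0.62·8 + 0.38·24.9 = 4.96 + 9.462 = 14.4220.
X − T̂ = 8 − 14.422 = -6.422 → -6.42

-6.42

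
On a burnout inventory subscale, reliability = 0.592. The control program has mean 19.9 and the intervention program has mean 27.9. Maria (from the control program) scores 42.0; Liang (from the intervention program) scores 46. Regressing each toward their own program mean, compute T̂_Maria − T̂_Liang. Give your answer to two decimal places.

-5.63

T̂_Maria = 0.592(42.0) + 0.408(19.9) = 32.9832
T̂_Liang = 0.592(46) + 0.408(27.9) = 38.6152
Difference = 32.9832 − 38.6152 = -5.6320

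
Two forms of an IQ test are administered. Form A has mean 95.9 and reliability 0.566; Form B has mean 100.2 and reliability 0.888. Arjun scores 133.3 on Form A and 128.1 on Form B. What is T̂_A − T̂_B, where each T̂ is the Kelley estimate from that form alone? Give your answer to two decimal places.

T̂_A = 0.566(133.3) + 0.434(95.9) = 117.0684
T̂_B = 0.888(128.1) + 0.112(100.2) = 124.9752
T̂_A − T̂_B = -7.9068

-7.91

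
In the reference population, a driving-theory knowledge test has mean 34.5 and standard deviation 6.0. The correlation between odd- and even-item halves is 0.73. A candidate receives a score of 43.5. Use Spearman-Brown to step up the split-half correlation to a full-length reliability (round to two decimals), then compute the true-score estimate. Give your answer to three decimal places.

Spearman-Brown: ρ = 2r/(1 + r) = 2(0.73)/(1 + 0.73) = 1.460/1.73 = 0.8439 → 0.84
Regress the observed score toward the mean by the unreliability: T̂ = 0.84·43.5 + 0.16·34.5 = 36.540 + 5.520 = 42.0600.

42.060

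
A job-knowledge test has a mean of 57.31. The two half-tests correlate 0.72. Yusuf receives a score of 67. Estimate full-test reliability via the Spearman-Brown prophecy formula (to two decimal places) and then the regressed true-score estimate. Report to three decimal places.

65.450

Spearman-Brown: ρ = 2r/(1 + r) = 2(0.72)/(1 + 0.72) = 1.440/1.72 = 0.8372 → 0.84
T̂ = ρX + (1 − ρ)μ
  = 0.84 × 67 + 0.16 × 57.31
  = 56.28 + 9.1696
  = 65.4496
  ≈ 65.450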